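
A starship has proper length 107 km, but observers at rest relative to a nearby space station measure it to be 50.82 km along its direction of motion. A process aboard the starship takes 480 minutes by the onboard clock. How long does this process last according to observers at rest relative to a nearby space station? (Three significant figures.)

1010 minutes

γ = L₀/L = 107/50.82 = 2.10547.
The same γ dilates the second interval: 2.10547 × 480 minutes = 1010 minutes.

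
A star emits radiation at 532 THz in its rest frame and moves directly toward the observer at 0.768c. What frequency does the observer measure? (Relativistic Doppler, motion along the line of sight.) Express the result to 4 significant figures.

1469 THz

Relativistic Doppler (source moving toward): f_obs = f_src · √((1+β)/(1−β)).
With β = 0.768: factor = √(1.768/0.232) = 2.7606.
f_obs = 532 × 2.7606 = 1469 THz.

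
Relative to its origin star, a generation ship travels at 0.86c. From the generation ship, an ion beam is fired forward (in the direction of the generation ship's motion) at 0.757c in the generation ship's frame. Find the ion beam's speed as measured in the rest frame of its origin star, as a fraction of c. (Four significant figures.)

0.9794c

In units of c, u = (u' + v)/(1 + u'v) with u' = 0.757 and v = 0.86.
Numerator: 0.757 + 0.86 = 1.617. Denominator: 1 + (0.757)(0.86) = 1.65102.
u = 1.617/1.65102 = 0.97939, so the speed is 0.9794c.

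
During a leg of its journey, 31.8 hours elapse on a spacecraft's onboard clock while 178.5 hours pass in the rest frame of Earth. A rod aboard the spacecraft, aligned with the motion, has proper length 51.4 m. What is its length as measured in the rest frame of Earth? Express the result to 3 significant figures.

9.16 m

From Δt = γΔτ: γ = 178.5/31.8 = 5.61321.
L = L₀/γ = 51.4/5.61321 = 9.16 m.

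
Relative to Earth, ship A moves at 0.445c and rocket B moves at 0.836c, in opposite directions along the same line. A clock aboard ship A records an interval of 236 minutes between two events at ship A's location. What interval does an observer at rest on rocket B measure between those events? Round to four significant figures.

Transform ship A's velocity into rocket B's frame: (0.445 + 0.836)/(1 + 0.445·0.836) = 1.281/1.37202, so the relative speed is 0.93366c.
At |u| = 0.93366c, γ = (1 − 0.871721)^(−1/2) = 2.792.
Ship A's interval is proper; time dilation gives Δt_B = γΔτ = 2.792 × 236 minutes = 658.9 minutes.

658.9 minutes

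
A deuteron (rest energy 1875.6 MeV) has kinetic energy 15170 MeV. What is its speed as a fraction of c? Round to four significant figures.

γ = 1 + K/(mc²) = 1 + 15170/1875.6 = 9.0881.
β = √(1 − 1/γ²) = √(1 − 0.0121075) = √0.9878925 = 0.9939.

0.9939c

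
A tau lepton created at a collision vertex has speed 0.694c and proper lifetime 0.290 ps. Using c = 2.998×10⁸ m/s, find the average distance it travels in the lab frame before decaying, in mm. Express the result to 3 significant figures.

0.0838 mm

γ = 1/√(1 − β²) = 1/√(1 − 0.481636) = 1/√0.518364 = 1/0.719975 = 1.3889.
Lab-frame lifetime: Δt = γτ = 1.3889 × 0.290 ps = 0.40278 ps.
Distance: d = vΔt = 0.694 × 2.998×10⁸ m/s × 4.0278×10^-13 s = 8.38×10^-5 m = 0.0838 mm.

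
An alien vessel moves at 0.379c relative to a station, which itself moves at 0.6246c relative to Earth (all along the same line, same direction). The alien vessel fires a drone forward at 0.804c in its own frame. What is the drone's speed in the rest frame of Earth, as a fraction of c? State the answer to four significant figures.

First combine the drone and alien vessel (S''→S'): u₁ = (0.804 + 0.379)/(1 + 0.804×0.379) = 1.183/1.304716 = 0.90671.
Then combine with the station (S'→S): u = (0.90671 + 0.6246)/(1 + 0.90671×0.6246) = 1.53131/1.566331066 = 0.97764.

0.9776c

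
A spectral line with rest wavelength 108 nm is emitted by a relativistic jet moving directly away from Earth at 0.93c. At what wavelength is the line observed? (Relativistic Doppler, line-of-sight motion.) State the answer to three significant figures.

Relativistic Doppler for wavelength: λ_obs = λ_src · √((1+β)/(1−β)).
With β = 0.93: factor = √(1.93/0.07) = 5.2509.
λ_obs = 108 × 5.2509 = 567 nm.

567 nm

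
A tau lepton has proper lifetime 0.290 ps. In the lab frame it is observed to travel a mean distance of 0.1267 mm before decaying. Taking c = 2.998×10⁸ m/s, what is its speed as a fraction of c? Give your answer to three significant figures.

Let x = d/(cτ) = 1.267×10^-4 m / (2.998×10⁸ m/s × 2.900×10^-13 s) = 1.4573. Since d = βγcτ, x = βγ = β/√(1−β²).
Solving: β² = x²/(1+x²) = 2.12372/3.12372 = 0.679869, so β = 0.825.

0.825c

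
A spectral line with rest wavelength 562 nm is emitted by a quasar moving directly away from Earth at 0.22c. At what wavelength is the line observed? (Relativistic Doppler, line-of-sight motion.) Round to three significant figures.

Relativistic Doppler for wavelength: λ_obs = λ_src · √((1+β)/(1−β)).
With β = 0.22: factor = √(1.22/0.78) = 1.2506.
λ_obs = 562 × 1.2506 = 703 nm.

703 nm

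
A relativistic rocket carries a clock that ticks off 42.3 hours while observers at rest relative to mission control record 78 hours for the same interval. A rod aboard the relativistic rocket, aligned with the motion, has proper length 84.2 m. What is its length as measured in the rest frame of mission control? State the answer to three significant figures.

From Δt = γΔτ: γ = 78/42.3 = 1.84397.
The rod contracts by the same γ: 84.2 m / 1.84397 = 45.7 m.

45.7 m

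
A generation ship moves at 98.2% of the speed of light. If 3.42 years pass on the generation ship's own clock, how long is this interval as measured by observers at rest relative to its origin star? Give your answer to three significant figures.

18.1 years

Lorentz factor: γ = (1 − 0.964324)^(−1/2) = 5.2943.
The onboard clock measures proper time, so the interval in the rest frame of its origin star is dilated: Δt = γ·Δτ = 5.2943 × 3.42 years = 18.1 years.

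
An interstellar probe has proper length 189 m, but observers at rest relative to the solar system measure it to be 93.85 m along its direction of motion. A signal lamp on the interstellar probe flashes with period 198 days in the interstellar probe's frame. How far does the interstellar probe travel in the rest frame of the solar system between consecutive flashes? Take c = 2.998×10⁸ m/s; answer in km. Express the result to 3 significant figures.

Length contraction gives γ = L₀/L = 189/93.85 = 2.01385.
β = √(1 − 1/γ²) = 0.868. Lab-frame period = γτ = 2.01385×198 days = 398.74 days. Distance = βc × γτ = 0.868 × 2.998×10⁸ m/s × 34451136 s = 8.9651×10^15 m = 8.97×10^12 km.

8.97×10^12 km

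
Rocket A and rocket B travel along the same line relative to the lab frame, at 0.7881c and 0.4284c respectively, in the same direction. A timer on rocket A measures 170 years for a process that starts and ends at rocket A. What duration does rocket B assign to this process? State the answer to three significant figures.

202 years

Transform rocket A's velocity into rocket B's frame: (0.7881 − 0.4284)/(1 − 0.7881·0.4284) = 0.3597/0.66237796, so the relative speed is 0.54304c.
γ for this relative speed: γ = 1/√(1 − 0.294892) = 1.1909.
The clock on rocket A records proper time, so rocket B measures Δt = γΔτ = 1.1909 × 170 = 202 years.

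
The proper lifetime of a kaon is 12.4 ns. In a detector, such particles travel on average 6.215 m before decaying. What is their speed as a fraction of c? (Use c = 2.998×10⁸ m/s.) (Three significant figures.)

d = βγcτ ⇒ βγ = d/(cτ) = 6.215 m / (3.71752 m) = 1.6718.
β = (βγ)/√(1+(βγ)²) = 1.6718/√3.79492 = 0.858.

0.858c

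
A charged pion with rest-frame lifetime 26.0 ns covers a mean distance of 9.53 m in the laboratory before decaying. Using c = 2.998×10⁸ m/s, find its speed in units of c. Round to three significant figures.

0.774c

Lab distance = (lab lifetime)·v = γτ·βc, so βγ = d/(cτ) = 9.530/(2.998×10⁸ × 2.600×10^-8) = 1.2226.
With βγ = 1.2226: γ² = 1 + (βγ)² = 2.49475, and β = (βγ)/γ = 1.2226/1.57948 = 0.774.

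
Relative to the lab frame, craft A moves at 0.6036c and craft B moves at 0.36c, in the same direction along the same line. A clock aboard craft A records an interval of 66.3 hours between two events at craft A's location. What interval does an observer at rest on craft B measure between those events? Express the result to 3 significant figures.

The velocity of craft A relative to craft B is (0.6036 − 0.36)c / (1 − 0.6036×0.36) = 0.31123c; relative speed 0.31123c.
At |u| = 0.31123c, γ = (1 − 0.0968641)^(−1/2) = 1.0523.
The clock on craft A records proper time, so craft B measures Δt = γΔτ = 1.0523 × 66.3 = 69.8 hours.

69.8 hours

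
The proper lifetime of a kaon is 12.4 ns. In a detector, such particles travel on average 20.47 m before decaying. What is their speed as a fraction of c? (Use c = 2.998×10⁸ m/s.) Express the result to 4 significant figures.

d = βγcτ ⇒ βγ = d/(cτ) = 20.47 m / (3.71752 m) = 5.5064.
β = (βγ)/√(1+(βγ)²) = 5.5064/√31.3204 = 0.9839.

0.9839c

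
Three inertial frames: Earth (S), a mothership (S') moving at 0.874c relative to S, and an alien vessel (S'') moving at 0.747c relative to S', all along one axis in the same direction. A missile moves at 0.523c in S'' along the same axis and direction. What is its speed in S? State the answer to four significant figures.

Apply u = (u'+v)/(1+u'v) twice. Missile in the mothership frame: (0.523+0.747)/(1+0.523·0.747) = 1.27/1.390681 = 0.91322c.
That velocity, transformed to the rest frame of Earth: (0.91322+0.874)/(1+0.91322·0.874) = 1.78722/1.79815428 = 0.99392c.

0.9939c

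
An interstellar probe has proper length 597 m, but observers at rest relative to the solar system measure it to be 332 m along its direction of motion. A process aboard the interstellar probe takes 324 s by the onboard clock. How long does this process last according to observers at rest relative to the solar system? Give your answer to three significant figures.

583 s

From L = L₀/γ: γ = 597/332 = 1.79819.
The same γ dilates the second interval: 1.79819 × 324 s = 583 s.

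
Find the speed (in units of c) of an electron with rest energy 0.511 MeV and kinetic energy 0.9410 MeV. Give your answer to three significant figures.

0.936c

γ = 1 + K/(mc²) = 1 + 0.9410/0.511 = 2.8415.
β = √(1 − 1/γ²) = √(1 − 0.123852) = √0.876148 = 0.936.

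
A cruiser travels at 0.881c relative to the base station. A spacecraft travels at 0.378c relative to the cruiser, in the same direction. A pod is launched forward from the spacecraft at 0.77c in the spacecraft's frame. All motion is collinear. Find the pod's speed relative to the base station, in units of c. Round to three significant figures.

Apply u = (u'+v)/(1+u'v) twice. Pod in the cruiser frame: (0.77+0.378)/(1+0.77·0.378) = 1.148/1.29106 = 0.88919c.
That velocity, transformed to the rest frame of the base station: (0.88919+0.881)/(1+0.88919·0.881) = 1.77019/1.78337639 = 0.99261c.

0.993c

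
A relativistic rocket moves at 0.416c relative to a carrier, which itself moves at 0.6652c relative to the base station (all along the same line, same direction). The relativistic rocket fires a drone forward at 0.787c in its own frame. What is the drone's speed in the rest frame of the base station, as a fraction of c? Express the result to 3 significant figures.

Apply u = (u'+v)/(1+u'v) twice. Drone in the carrier frame: (0.787+0.416)/(1+0.787·0.416) = 1.203/1.327392 = 0.90629c.
That velocity, transformed to the rest frame of the base station: (0.90629+0.6652)/(1+0.90629·0.6652) = 1.57149/1.602864108 = 0.98043c.

0.980c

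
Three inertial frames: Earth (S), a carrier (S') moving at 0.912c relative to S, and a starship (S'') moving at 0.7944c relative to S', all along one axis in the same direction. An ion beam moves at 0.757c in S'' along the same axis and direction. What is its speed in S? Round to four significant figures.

0.9985c

Apply u = (u'+v)/(1+u'v) twice. Ion beam in the carrier frame: (0.757+0.7944)/(1+0.757·0.7944) = 1.5514/1.6013608 = 0.9688c.
That velocity, transformed to the rest frame of Earth: (0.9688+0.912)/(1+0.9688·0.912) = 1.8808/1.8835456 = 0.99854c.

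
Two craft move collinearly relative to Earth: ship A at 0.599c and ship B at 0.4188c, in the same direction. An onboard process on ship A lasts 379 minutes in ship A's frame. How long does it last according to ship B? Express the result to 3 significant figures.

390 minutes

Transform ship A's velocity into ship B's frame: (0.599 − 0.4188)/(1 − 0.599·0.4188) = 0.1802/0.7491388, so the relative speed is 0.24054c.
At |u| = 0.24054c, γ = (1 − 0.0578595)^(−1/2) = 1.0302.
The clock on ship A records proper time, so ship B measures Δt = γΔτ = 1.0302 × 379 = 390 minutes.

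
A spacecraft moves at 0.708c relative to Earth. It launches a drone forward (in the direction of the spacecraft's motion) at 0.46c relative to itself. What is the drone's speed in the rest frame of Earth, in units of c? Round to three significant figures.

Relativistic velocity addition: u = (u' + v)/(1 + u'v/c²), with u' = 0.46c and v = 0.708c.
Numerator: 0.46 + 0.708 = 1.168. Denominator: 1 + (0.46)(0.708) = 1.32568.
u = 1.168/1.32568 = 0.88106, so the speed is 0.881c.

0.881c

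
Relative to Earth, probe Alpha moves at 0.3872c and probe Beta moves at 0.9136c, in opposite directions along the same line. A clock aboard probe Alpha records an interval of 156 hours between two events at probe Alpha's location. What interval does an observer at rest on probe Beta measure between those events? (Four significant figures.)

Transform probe Alpha's velocity into probe Beta's frame: (0.3872 + 0.9136)/(1 + 0.3872·0.9136) = 1.3008/1.35374592, so the relative speed is 0.96089c.
γ for this relative speed: γ = 1/√(1 − 0.92331) = 3.611.
Probe Alpha's interval is proper; time dilation gives Δt_B = γΔτ = 3.611 × 156 hours = 563.3 hours.

563.3 hours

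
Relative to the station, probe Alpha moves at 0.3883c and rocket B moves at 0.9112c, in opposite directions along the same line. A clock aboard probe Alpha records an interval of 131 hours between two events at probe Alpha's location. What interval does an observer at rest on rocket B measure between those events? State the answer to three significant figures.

467 hours

The velocity of probe Alpha relative to rocket B is (0.3883 + 0.9112)c / (1 + 0.3883×0.9112) = 0.95988c; relative speed 0.95988c.
γ for this relative speed: γ = 1/√(1 − 0.92137) = 3.5662.
The clock on probe Alpha records proper time, so rocket B measures Δt = γΔτ = 3.5662 × 131 = 467 hours.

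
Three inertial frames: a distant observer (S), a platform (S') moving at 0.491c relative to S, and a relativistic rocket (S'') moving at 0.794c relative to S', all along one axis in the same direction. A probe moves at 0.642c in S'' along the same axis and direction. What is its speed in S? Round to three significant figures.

Apply u = (u'+v)/(1+u'v) twice. Probe in the platform frame: (0.642+0.794)/(1+0.642·0.794) = 1.436/1.509748 = 0.95115c.
That velocity, transformed to the rest frame of a distant observer: (0.95115+0.491)/(1+0.95115·0.491) = 1.44215/1.46701465 = 0.98305c.

0.983c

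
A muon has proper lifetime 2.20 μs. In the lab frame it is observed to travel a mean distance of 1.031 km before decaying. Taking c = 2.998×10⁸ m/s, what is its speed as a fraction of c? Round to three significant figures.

0.842c

Lab distance = (lab lifetime)·v = γτ·βc, so βγ = d/(cτ) = 1031/(2.998×10⁸ × 2.200×10^-6) = 1.5632.
With βγ = 1.5632: γ² = 1 + (βγ)² = 3.44359, and β = (βγ)/γ = 1.5632/1.85569 = 0.842.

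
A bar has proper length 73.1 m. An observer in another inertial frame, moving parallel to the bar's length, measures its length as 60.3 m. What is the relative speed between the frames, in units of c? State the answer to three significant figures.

0.565c

Length contraction gives γ = L₀/L = 73.1/60.3 = 1.2123.
β = √(1 − 1/γ²) = √0.319576 = 0.565.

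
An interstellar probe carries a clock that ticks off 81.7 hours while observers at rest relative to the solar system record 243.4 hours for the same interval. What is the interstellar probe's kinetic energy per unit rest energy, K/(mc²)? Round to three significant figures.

1.98

The time-dilation ratio gives γ = 243.4/81.7 = 2.97919.
Since K = (γ−1)mc², K/(mc²) = 2.97919 − 1 = 1.98.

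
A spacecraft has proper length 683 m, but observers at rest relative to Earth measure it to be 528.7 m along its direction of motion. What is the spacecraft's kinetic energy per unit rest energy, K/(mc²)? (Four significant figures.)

γ = L₀/L = 683/528.7 = 1.29185.
Since K = (γ−1)mc², K/(mc²) = 1.29185 − 1 = 0.2918.

0.2918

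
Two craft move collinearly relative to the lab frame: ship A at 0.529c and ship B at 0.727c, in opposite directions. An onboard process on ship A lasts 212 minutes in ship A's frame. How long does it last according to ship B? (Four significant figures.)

503.7 minutes

The velocity of ship A relative to ship B is (0.529 + 0.727)c / (1 + 0.529×0.727) = 0.90713c; relative speed 0.90713c.
γ for this relative speed: γ = 1/√(1 − 0.822885) = 2.3761.
The clock on ship A records proper time, so ship B measures Δt = γΔτ = 2.3761 × 212 = 503.7 minutes.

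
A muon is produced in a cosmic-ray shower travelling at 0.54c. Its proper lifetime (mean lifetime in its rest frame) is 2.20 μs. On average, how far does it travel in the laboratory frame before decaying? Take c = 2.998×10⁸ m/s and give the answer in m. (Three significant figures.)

γ = 1/√(1 − β²) = 1/√(1 − 0.2916) = 1/√0.7084 = 1/0.841665 = 1.1881.
Lab-frame lifetime: Δt = γτ = 1.1881 × 2.20 μs = 2.6138 μs.
Distance: d = vΔt = 0.54 × 2.998×10⁸ m/s × 2.6138×10^-6 s = 423 m.

423 m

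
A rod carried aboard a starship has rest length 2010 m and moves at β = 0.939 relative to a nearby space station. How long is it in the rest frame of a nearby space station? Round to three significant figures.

691 m

With β = 0.939, γ = 1/√(1 − 0.939²) = 1/√0.118279 = 2.9077.
Length contraction: L = L₀/γ = 2010/2.9077 = 691 m.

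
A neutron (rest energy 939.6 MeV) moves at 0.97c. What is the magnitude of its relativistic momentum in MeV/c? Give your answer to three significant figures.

With β = 0.97, γ = 1/√(1 − 0.97²) = 1/√0.0591 = 4.1135.
Momentum: p = γβ·mc = 4.1135 × 0.97 × 939.6 MeV/c = 3750 MeV/c.

3750 MeV/c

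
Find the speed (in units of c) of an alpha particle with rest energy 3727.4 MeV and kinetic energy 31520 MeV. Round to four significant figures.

γ = 1 + K/(mc²) = 1 + 31520/3727.4 = 9.4563.
β = √(1 − 1/γ²) = √(1 − 0.011183) = √0.988817 = 0.9944.

0.9944c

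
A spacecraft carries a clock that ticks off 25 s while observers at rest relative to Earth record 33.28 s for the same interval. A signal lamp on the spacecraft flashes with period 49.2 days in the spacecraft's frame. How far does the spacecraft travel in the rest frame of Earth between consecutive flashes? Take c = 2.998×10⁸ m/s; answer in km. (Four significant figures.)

1.120×10^12 km

The time-dilation ratio gives γ = 33.28/25 = 1.3312.
β = √(1 − 1/γ²) = 0.66007. Lab-frame period = γτ = 1.3312×49.2 days = 65.495 days. Distance = βc × γτ = 0.66007 × 2.998×10⁸ m/s × 5658768 s = 1.1198×10^15 m = 1.120×10^12 km.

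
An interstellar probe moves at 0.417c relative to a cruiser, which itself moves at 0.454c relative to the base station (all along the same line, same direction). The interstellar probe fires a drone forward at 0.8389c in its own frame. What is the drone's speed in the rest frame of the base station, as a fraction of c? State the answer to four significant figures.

0.9733c

Apply u = (u'+v)/(1+u'v) twice. Drone in the cruiser frame: (0.8389+0.417)/(1+0.8389·0.417) = 1.2559/1.3498213 = 0.93042c.
That velocity, transformed to the rest frame of the base station: (0.93042+0.454)/(1+0.93042·0.454) = 1.38442/1.42241068 = 0.97329c.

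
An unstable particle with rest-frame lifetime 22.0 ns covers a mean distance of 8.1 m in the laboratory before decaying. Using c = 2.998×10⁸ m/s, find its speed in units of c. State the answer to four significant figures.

0.7754c

d = βγcτ ⇒ βγ = d/(cτ) = 8.100 m / (6.5956 m) = 1.2281.
β = (βγ)/√(1+(βγ)²) = 1.2281/√2.50823 = 0.7754.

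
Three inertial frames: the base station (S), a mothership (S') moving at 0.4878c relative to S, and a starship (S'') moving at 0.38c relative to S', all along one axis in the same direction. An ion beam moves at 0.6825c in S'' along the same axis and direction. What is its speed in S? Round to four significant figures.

0.9433c

Compose velocities in two stages. Stage 1 (into S'): u₁ = (0.6825+0.38)/(1+0.6825×0.38) = 0.84369.
Stage 2 (into S): u = (0.84369+0.4878)/(1+0.84369×0.4878) = 0.94328, so the speed is 0.9433c.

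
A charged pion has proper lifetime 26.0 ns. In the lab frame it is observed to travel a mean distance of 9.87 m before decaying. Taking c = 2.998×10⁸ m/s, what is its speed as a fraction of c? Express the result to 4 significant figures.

Lab distance = (lab lifetime)·v = γτ·βc, so βγ = d/(cτ) = 9.870/(2.998×10⁸ × 2.600×10^-8) = 1.2662.
With βγ = 1.2662: γ² = 1 + (βγ)² = 2.60326, and β = (βγ)/γ = 1.2662/1.61346 = 0.7848.

0.7848c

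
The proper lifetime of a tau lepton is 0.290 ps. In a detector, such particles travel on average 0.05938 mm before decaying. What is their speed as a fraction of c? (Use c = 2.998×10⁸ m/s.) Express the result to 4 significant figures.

d = βγcτ ⇒ βγ = d/(cτ) = 5.938×10^-5 m / (8.6942×10^-5 m) = 0.68298.
β = (βγ)/√(1+(βγ)²) = 0.68298/√1.466462 = 0.5640.

0.5640c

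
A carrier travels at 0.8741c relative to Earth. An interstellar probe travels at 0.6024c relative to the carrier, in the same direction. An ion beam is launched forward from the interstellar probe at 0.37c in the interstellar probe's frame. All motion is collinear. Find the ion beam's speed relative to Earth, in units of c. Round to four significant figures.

Compose velocities in two stages. Stage 1 (into S'): u₁ = (0.37+0.6024)/(1+0.37×0.6024) = 0.79517.
Stage 2 (into S): u = (0.79517+0.8741)/(1+0.79517×0.8741) = 0.98479, so the speed is 0.9848c.

0.9848c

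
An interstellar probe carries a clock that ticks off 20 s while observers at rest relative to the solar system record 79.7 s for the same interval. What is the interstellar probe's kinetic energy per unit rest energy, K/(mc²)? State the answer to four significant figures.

2.985

γ = Δt/Δτ = 79.7/20 = 3.985.
Since K = (γ−1)mc², K/(mc²) = 3.985 − 1 = 2.985.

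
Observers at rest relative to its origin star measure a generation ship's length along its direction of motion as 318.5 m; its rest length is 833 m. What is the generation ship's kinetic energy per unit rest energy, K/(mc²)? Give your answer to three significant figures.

From L = L₀/γ: γ = 833/318.5 = 2.61538.
Since K = (γ−1)mc², K/(mc²) = 2.61538 − 1 = 1.62.

1.62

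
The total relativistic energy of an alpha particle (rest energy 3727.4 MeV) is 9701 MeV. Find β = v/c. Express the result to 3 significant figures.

0.923

Total energy E = γmc² gives γ = 9701/3727.4 = 2.6026.
Hence β = √(1 − 1/γ²) = √(1 − 0.147634) = √0.852366 = 0.923.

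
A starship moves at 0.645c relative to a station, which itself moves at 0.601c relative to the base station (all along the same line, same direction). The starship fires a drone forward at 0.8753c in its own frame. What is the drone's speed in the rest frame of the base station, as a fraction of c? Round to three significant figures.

First combine the drone and starship (S''→S'): u₁ = (0.8753 + 0.645)/(1 + 0.8753×0.645) = 1.5203/1.5645685 = 0.97171.
Then combine with the station (S'→S): u = (0.97171 + 0.601)/(1 + 0.97171×0.601) = 1.57271/1.58399771 = 0.99287.

0.993c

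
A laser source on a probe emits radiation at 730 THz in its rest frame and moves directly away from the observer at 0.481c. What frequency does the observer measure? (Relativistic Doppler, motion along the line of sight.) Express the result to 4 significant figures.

Relativistic Doppler (source moving away): f_obs = f_src · √((1−β)/(1+β)).
With β = 0.481: factor = √(0.519/1.481) = 0.59198.
f_obs = 730 × 0.59198 = 432.1 THz.

432.1 THz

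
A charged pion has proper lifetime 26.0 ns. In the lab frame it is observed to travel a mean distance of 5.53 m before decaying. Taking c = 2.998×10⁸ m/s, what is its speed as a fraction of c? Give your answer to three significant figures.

0.579c

d = βγcτ ⇒ βγ = d/(cτ) = 5.530 m / (7.7948 m) = 0.70945.
β = (βγ)/√(1+(βγ)²) = 0.70945/√1.503319 = 0.579.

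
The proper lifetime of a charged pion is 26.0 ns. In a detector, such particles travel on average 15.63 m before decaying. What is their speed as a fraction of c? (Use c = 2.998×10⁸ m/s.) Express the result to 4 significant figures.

0.8949c

Let x = d/(cτ) = 15.63 m / (2.998×10⁸ m/s × 2.600×10^-8 s) = 2.0052. Since d = βγcτ, x = βγ = β/√(1−β²).
Solving: β² = x²/(1+x²) = 4.02083/5.02083 = 0.80083, so β = 0.8949.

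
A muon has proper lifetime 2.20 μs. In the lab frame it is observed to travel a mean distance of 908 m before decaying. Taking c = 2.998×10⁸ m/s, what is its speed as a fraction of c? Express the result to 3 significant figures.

0.809c

Lab distance = (lab lifetime)·v = γτ·βc, so βγ = d/(cτ) = 908.0/(2.998×10⁸ × 2.200×10^-6) = 1.3767.
With βγ = 1.3767: γ² = 1 + (βγ)² = 2.8953, and β = (βγ)/γ = 1.3767/1.70156 = 0.809.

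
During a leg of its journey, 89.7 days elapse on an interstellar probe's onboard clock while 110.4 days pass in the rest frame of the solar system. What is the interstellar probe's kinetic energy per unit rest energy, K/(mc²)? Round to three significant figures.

γ = Δt/Δτ = 110.4/89.7 = 1.23077.
Since K = (γ−1)mc², K/(mc²) = 1.23077 − 1 = 0.231.

0.231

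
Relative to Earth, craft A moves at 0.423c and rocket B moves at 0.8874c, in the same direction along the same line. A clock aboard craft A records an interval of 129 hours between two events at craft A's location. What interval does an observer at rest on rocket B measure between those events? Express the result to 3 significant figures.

Speed of craft A in rocket B's frame: u = (v_A − v_B)/(1 − v_A v_B/c²) = (0.423 − 0.8874)/(1 − 0.423×0.8874) = −0.4644/0.6246298 = −0.74348; |u| = 0.74348c.
γ for this relative speed: γ = 1/√(1 − 0.552763) = 1.4953.
Craft A's interval is proper; time dilation gives Δt_B = γΔτ = 1.4953 × 129 hours = 193 hours.

193 hours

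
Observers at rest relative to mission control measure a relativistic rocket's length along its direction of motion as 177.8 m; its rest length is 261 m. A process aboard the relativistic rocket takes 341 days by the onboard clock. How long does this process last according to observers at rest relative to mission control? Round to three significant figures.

γ = L₀/L = 261/177.8 = 1.46794.
The same γ dilates the second interval: 1.46794 × 341 days = 501 days.

501 days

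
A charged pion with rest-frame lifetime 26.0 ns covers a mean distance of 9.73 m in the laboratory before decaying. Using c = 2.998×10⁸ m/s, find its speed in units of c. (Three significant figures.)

Let x = d/(cτ) = 9.730 m / (2.998×10⁸ m/s × 2.600×10^-8 s) = 1.2483. Since d = βγcτ, x = βγ = β/√(1−β²).
Solving: β² = x²/(1+x²) = 1.55825/2.55825 = 0.609108, so β = 0.780.

0.780c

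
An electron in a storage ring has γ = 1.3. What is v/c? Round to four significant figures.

β = √(1 − 1/γ²) = √(1 − 1/1.69) = √0.408284 = 0.6390.

0.6390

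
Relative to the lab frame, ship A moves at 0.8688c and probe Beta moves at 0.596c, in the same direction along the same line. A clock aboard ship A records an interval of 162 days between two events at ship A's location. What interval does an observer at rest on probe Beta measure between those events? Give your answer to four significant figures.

196.5 days

The velocity of ship A relative to probe Beta is (0.8688 − 0.596)c / (1 − 0.8688×0.596) = 0.56575c; relative speed 0.56575c.
γ for this relative speed: γ = 1/√(1 − 0.320073) = 1.2127.
Ship A's interval is proper; time dilation gives Δt_B = γΔτ = 1.2127 × 162 days = 196.5 days.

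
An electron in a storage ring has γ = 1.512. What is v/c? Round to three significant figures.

0.750

β = √(1 − 1/γ²) = √(1 − 1/2.286144) = √0.562582 = 0.750.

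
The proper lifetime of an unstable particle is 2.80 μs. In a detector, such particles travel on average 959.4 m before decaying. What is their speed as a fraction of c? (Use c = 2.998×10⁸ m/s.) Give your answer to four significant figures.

Let x = d/(cτ) = 959.4 m / (2.998×10⁸ m/s × 2.800×10^-6 s) = 1.1429. Since d = βγcτ, x = βγ = β/√(1−β²).
Solving: β² = x²/(1+x²) = 1.30622/2.30622 = 0.56639, so β = 0.7526.

0.7526c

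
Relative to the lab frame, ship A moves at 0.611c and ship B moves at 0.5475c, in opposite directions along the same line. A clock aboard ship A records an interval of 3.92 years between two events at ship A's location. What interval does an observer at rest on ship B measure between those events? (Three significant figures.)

7.90 years

Speed of ship A in ship B's frame: u = (v_A + v_B)/(1 + v_A v_B/c²) = (0.611 + 0.5475)/(1 + 0.611×0.5475) = 1.1585/1.3345225 = 0.8681; |u| = 0.8681c.
γ for this relative speed: γ = 1/√(1 − 0.753598) = 2.0145.
Ship A's interval is proper; time dilation gives Δt_B = γΔτ = 2.0145 × 3.92 years = 7.90 years.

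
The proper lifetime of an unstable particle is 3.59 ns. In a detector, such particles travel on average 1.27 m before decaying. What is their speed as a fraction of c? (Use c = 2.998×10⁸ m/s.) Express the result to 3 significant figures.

0.763c

d = βγcτ ⇒ βγ = d/(cτ) = 1.270 m / (1.076282 m) = 1.18.
β = (βγ)/√(1+(βγ)²) = 1.18/√2.3924 = 0.763.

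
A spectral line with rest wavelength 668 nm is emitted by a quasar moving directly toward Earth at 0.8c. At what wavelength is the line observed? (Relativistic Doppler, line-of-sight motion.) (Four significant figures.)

222.7 nm

Relativistic Doppler for wavelength: λ_obs = λ_src · √((1−β)/(1+β)).
With β = 0.8: factor = √(0.2/1.8) = 0.33333.
λ_obs = 668 × 0.33333 = 222.7 nm.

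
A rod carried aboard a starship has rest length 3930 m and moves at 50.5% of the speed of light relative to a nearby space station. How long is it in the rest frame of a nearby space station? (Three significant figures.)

3390 m

With β = 0.505, γ = 1/√(1 − 0.505²) = 1/√0.744975 = 1.1586.
Along the direction of motion the measured length is L₀/γ = 3930/1.1586 = 3390 m.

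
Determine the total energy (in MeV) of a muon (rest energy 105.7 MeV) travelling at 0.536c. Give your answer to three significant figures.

125 MeV

Lorentz factor: γ = (1 − 0.287296)^(−1/2) = 1.1845.
Total energy: E = γmc² = 1.1845 × 105.7 MeV = 125 MeV.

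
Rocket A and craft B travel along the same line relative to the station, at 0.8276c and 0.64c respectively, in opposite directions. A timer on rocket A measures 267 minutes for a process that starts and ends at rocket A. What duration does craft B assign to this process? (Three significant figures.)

947 minutes

Speed of rocket A in craft B's frame: u = (v_A + v_B)/(1 + v_A v_B/c²) = (0.8276 + 0.64)/(1 + 0.8276×0.64) = 1.4676/1.529664 = 0.95943; |u| = 0.95943c.
At |u| = 0.95943c, γ = (1 − 0.920506)^(−1/2) = 3.5468.
Rocket A's interval is proper; time dilation gives Δt_B = γΔτ = 3.5468 × 267 minutes = 947 minutes.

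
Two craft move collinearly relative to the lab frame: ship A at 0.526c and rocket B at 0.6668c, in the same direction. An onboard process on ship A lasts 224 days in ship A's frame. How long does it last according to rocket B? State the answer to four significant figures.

229.5 days

Transform ship A's velocity into rocket B's frame: (0.526 − 0.6668)/(1 − 0.526·0.6668) = −0.1408/0.6492632, so the relative speed is 0.21686c.
γ for this relative speed: γ = 1/√(1 − 0.0470283) = 1.0244.
Ship A's interval is proper; time dilation gives Δt_B = γΔτ = 1.0244 × 224 days = 229.5 days.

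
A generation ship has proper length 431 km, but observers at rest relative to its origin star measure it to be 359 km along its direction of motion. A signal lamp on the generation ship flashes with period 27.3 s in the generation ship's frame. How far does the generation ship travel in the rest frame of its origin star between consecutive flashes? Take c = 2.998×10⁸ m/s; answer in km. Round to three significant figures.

5.44×10^6 km

Length contraction gives γ = L₀/L = 431/359 = 1.20056.
β = √(1 − 1/γ²) = 0.55336. Lab-frame period = γτ = 1.20056×27.3 s = 32.775 s. Distance = βc × γτ = 0.55336 × 2.998×10⁸ m/s × 32.775 s = 5.4373×10^9 m = 5.44×10^6 km.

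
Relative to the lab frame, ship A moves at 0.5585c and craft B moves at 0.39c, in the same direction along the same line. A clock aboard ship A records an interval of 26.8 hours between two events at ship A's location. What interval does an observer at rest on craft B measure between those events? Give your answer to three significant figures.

27.4 hours

Speed of ship A in craft B's frame: u = (v_A − v_B)/(1 − v_A v_B/c²) = (0.5585 − 0.39)/(1 − 0.5585×0.39) = 0.1685/0.782185 = 0.21542; |u| = 0.21542c.
At |u| = 0.21542c, γ = (1 − 0.0464058)^(−1/2) = 1.024.
The clock on ship A records proper time, so craft B measures Δt = γΔτ = 1.024 × 26.8 = 27.4 hours.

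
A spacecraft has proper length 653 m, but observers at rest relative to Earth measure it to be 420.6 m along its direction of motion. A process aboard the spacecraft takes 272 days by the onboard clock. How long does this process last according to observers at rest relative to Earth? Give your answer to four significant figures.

From L = L₀/γ: γ = 653/420.6 = 1.55254.
Δt = γΔτ = 1.55254 × 272 = 422.3 days.

422.3 days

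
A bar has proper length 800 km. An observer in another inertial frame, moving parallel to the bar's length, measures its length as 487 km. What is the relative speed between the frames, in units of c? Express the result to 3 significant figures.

0.793c

Length contraction gives γ = L₀/L = 800/487 = 1.6427.
β = √(1 − 1/γ²) = √0.629419 = 0.793.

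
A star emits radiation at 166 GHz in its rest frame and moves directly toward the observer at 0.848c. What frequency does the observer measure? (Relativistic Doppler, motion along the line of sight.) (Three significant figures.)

579 GHz

Relativistic Doppler (source moving toward): f_obs = f_src · √((1+β)/(1−β)).
With β = 0.848: factor = √(1.848/0.152) = 3.4868.
f_obs = 166 × 3.4868 = 579 GHz.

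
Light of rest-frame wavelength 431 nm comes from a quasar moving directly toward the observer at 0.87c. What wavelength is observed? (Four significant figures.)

Relativistic Doppler for wavelength: λ_obs = λ_src · √((1−β)/(1+β)).
With β = 0.87: factor = √(0.13/1.87) = 0.26366.
λ_obs = 431 × 0.26366 = 113.6 nm.

113.6 nm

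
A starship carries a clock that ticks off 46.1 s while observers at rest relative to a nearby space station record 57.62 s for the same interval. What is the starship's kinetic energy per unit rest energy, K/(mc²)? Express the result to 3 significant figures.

0.250

The time-dilation ratio gives γ = 57.62/46.1 = 1.24989.
Since K = (γ−1)mc², K/(mc²) = 1.24989 − 1 = 0.250.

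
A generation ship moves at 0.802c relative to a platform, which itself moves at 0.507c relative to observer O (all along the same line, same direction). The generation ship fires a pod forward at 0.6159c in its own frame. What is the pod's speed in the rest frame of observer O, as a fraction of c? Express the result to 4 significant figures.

0.9831c

First combine the pod and generation ship (S''→S'): u₁ = (0.6159 + 0.802)/(1 + 0.6159×0.802) = 1.4179/1.4939518 = 0.94909.
Then combine with the platform (S'→S): u = (0.94909 + 0.507)/(1 + 0.94909×0.507) = 1.45609/1.48118863 = 0.98306.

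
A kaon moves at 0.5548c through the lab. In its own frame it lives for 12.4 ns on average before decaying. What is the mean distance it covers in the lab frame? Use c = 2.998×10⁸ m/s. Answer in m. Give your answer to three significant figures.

2.48 m

With β = 0.5548, γ = 1/√(1 − 0.5548²) = 1/√0.69219696 = 1.2019.
Lab-frame lifetime: Δt = γτ = 1.2019 × 12.4 ns = 14.904 ns.
Distance: d = vΔt = 0.5548 × 2.998×10⁸ m/s × 1.4904×10^-8 s = 2.48 m.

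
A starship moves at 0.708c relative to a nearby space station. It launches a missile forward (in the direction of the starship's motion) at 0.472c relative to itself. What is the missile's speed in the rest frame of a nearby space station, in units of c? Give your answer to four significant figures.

Relativistic velocity addition: u = (u' + v)/(1 + u'v/c²), with u' = 0.472c and v = 0.708c.
Numerator: 0.472 + 0.708 = 1.18. Denominator: 1 + (0.472)(0.708) = 1.334176.
u = 1.18/1.334176 = 0.88444, so the speed is 0.8844c.

0.8844c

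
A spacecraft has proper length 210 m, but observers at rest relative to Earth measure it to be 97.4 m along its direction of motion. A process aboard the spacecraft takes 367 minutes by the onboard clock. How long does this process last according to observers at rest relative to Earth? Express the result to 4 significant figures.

791.3 minutes

From L = L₀/γ: γ = 210/97.4 = 2.15606.
The same γ dilates the second interval: 2.15606 × 367 minutes = 791.3 minutes.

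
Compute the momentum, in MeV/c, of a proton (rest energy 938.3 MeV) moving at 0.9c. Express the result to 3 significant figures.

1940 MeV/c

γ = 1/√(1 − β²) = 1/√(1 − 0.81) = 1/√0.19 = 1/0.43589 = 2.2942.
Momentum: p = γβ·mc = 2.2942 × 0.9 × 938.3 MeV/c = 1940 MeV/c.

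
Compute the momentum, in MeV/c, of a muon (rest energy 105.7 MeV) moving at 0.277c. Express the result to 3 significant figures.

30.5 MeV/c

γ = 1/√(1 − β²) = 1/√(1 − 0.076729) = 1/√0.923271 = 1/0.96087 = 1.0407.
Momentum: p = γβ·mc = 1.0407 × 0.277 × 105.7 MeV/c = 30.5 MeV/c.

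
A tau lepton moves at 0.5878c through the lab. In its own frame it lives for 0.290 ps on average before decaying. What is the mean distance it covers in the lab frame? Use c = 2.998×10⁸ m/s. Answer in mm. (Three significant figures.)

0.0632 mm

With β = 0.5878, γ = 1/√(1 − 0.5878²) = 1/√0.65449116 = 1.2361.
Lab-frame lifetime: Δt = γτ = 1.2361 × 0.290 ps = 0.35847 ps.
Distance: d = vΔt = 0.5878 × 2.998×10⁸ m/s × 3.5847×10^-13 s = 6.32×10^-5 m = 0.0632 mm.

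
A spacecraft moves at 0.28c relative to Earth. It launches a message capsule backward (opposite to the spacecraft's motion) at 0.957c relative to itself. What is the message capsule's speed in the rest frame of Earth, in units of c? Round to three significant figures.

Relativistic velocity addition: u = (u' + v)/(1 + u'v/c²), with u' = −0.957c and v = 0.28c.
Numerator: −0.957 + 0.28 = −0.677. Denominator: 1 + (−0.957)(0.28) = 0.73204.
u = −0.677/0.73204 = −0.92481, so the speed is 0.925c.

0.925c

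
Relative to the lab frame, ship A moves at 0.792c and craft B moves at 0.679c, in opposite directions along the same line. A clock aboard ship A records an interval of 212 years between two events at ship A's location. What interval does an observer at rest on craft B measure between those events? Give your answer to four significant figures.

727.4 years

Transform ship A's velocity into craft B's frame: (0.792 + 0.679)/(1 + 0.792·0.679) = 1.471/1.537768, so the relative speed is 0.95658c.
At |u| = 0.95658c, γ = (1 − 0.915045)^(−1/2) = 3.4309.
The clock on ship A records proper time, so craft B measures Δt = γΔτ = 3.4309 × 212 = 727.4 years.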